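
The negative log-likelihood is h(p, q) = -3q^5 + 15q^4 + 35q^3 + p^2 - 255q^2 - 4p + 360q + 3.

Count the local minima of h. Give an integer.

h separates as a function of p plus a function of q, so ∇h=0 decouples.
∂h/∂p = 2(p - 2) = 0 at p ∈ {2}; ∂h/∂q = -15(q - 4)(q - 2)(q - 1)(q + 3) = 0 at q ∈ {-3, 1, 2, 4}.
The Hessian is diagonal: diag(h_pp, h_qq). Second derivatives: h_pp(2)=2; h_qq(-3)=2100, h_qq(1)=-180, h_qq(2)=150, h_qq(4)=-630.
Local minima occur where both diagonal entries positive: (2, -3), (2, 2). Count: 2.

2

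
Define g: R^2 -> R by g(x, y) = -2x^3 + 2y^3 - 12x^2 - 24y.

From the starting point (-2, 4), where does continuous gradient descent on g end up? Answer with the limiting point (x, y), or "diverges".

(-4, 2)

g is separable, so gradient descent decouples: x follows -∂g/∂x, y follows -∂g/∂y.
∂g/∂x = -6x(x + 4); at x=-2 this is 24, so x decreases.
∂g/∂y = 6(y - 2)(y + 2); at y=4 this is 72, so y decreases.
x converges to its nearest critical value -4 (a local min of the x-part); y converges to 2. The iterate converges to (-4, 2).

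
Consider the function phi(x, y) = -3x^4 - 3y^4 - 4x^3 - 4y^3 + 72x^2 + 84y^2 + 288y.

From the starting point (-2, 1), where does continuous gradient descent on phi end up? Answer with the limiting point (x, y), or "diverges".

(0, -2)

phi is separable, so gradient descent decouples: x follows -∂phi/∂x, y follows -∂phi/∂y.
∂phi/∂x = -12x(x - 3)(x + 4); at x=-2 this is -240, so x increases.
∂phi/∂y = -12(y - 4)(y + 2)(y + 3); at y=1 this is 432, so y decreases.
x converges to its nearest critical value 0 (a local min of the x-part); y converges to -2. The iterate converges to (0, -2).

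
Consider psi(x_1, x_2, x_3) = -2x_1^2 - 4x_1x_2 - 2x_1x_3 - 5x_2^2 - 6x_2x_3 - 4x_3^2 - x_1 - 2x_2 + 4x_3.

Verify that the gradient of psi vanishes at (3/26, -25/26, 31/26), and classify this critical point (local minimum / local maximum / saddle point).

∇psi = (-4x_1 - 4x_2 - 2x_3 - 1, -4x_1 - 10x_2 - 6x_3 - 2, -2x_1 - 6x_2 - 8x_3 + 4); substituting (3/26, -25/26, 31/26) gives ∇psi = (0, 0, 0), so (3/26, -25/26, 31/26) is indeed a critical point.
The Hessian is constant: H = [[-4, -4, -2], [-4, -10, -6], [-2, -6, -8]].
Leading principal minors: Δ₁ = -4, Δ₂ = 24, Δ₃ = -104.
The minors alternate sign starting negative (−, +, −), so H is negative definite: a local maximum.

local maximum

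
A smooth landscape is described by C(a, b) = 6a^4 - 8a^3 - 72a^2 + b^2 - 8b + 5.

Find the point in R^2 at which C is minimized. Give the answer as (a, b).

(3, 4)

C(a,b) separates as P(a) + Q(b) + 5, so its minimum is min P + min Q + 5.
P'(a) = 24a(a - 3)(a + 2) vanishes at a ∈ {-2, 0, 3}; Q'(b) = 2b - 8 vanishes at b ∈ {4}.
Local minima of P (where P''>0): P(-2)=-128, P(3)=-378. Local minima of Q: Q(4)=-16.
So the global minimum of C is P(3) + Q(4) + 5 = -378 − 16 + 5 = -389, attained at (3, 4).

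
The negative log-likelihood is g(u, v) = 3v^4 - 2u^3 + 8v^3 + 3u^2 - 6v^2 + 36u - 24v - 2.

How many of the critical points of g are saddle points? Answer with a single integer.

g separates as a function of u plus a function of v, so ∇g=0 decouples.
∂g/∂u = -6(u - 3)(u + 2) = 0 at u ∈ {-2, 3}; ∂g/∂v = 12(v - 1)(v + 1)(v + 2) = 0 at v ∈ {-2, -1, 1}.
The Hessian is diagonal: diag(g_uu, g_vv). Second derivatives: g_uu(-2)=30, g_uu(3)=-30; g_vv(-2)=36, g_vv(-1)=-24, g_vv(1)=72.
Saddle points occur where the two diagonal entries have opposite signs: (-2, -1), (3, -2), (3, 1). Count: 3.

3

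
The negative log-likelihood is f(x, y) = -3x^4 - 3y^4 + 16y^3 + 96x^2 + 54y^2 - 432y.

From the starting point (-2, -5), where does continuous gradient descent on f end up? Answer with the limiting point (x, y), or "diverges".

diverges

f is separable, so gradient descent decouples: x follows -∂f/∂x, y follows -∂f/∂y.
∂f/∂x = -12x(x - 4)(x + 4); at x=-2 this is -288, so x increases.
∂f/∂y = -12(y - 4)(y - 3)(y + 3); at y=-5 this is 1728, so y decreases.
The y-coordinate has no critical point in that direction and runs off to infinity.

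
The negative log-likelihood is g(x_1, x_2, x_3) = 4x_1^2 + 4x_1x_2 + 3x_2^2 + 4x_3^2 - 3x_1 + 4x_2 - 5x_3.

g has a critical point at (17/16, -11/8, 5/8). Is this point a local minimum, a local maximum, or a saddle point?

local minimum

The Hessian is constant: H = [[8, 4, 0], [4, 6, 0], [0, 0, 8]].
Leading principal minors: Δ₁ = 8, Δ₂ = 32, Δ₃ = 256.
All leading minors are positive, so H is positive definite: a local minimum.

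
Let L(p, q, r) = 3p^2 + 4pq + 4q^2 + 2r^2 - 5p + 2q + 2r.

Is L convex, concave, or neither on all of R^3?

L is quadratic, so its Hessian is the constant matrix H = [[6, 4, 0], [4, 8, 0], [0, 0, 4]].
Leading principal minors: 6, 32, 128.
All positive ⇒ H ≻ 0 ⇒ convex.

convex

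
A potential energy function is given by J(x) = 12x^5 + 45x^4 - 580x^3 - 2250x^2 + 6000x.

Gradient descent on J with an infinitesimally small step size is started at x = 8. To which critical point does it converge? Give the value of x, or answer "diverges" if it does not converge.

J'(x) = 60(x - 5)(x - 1)(x + 4)(x + 5), so J'(8) = 196560.
Gradient descent moves in the -J' direction, i.e. x is decreasing.
The nearest critical point in that direction is x = 5, where J'' = 21600 > 0 (a local minimum). The iterate converges there.

5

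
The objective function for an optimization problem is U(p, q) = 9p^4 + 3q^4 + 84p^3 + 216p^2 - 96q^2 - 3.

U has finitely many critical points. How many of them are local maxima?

1

U separates as a function of p plus a function of q, so ∇U=0 decouples.
∂U/∂p = 36p(p + 3)(p + 4) = 0 at p ∈ {-4, -3, 0}; ∂U/∂q = 12q(q - 4)(q + 4) = 0 at q ∈ {-4, 0, 4}.
The Hessian is diagonal: diag(U_pp, U_qq). Second derivatives: U_pp(-4)=144, U_pp(-3)=-108, U_pp(0)=432; U_qq(-4)=384, U_qq(0)=-192, U_qq(4)=384.
Local maxima occur where both diagonal entries negative: (-3, 0). Count: 1.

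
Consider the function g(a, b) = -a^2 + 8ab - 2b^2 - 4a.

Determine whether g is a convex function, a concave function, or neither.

neither

g is quadratic, so its Hessian is the constant matrix H = [[-2, 8], [8, -4]].
det(H) = -56, tr(H) = -6.
det(H) < 0, so H is indefinite: neither convex nor concave.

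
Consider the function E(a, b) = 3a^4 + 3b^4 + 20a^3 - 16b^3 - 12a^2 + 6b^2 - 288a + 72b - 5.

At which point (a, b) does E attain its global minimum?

E(a,b) separates as P(a) + Q(b) − 5, so its minimum is min P + min Q − 5.
P'(a) = 12(a - 2)(a + 3)(a + 4) vanishes at a ∈ {-4, -3, 2}; Q'(b) = 12(b - 3)(b - 2)(b + 1) vanishes at b ∈ {-1, 2, 3}.
Local minima of P (where P''>0): P(-4)=448, P(2)=-416. Local minima of Q: Q(-1)=-47, Q(3)=81.
So the global minimum of E is P(2) + Q(-1) − 5 = -416 − 47 − 5 = -468, attained at (2, -1).

(2, -1)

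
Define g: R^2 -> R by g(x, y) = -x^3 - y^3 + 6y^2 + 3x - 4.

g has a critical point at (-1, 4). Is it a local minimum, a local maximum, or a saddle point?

saddle point

The mixed partial ∂²g/∂x∂y is 0, so the Hessian at any point is diag(g_xx, g_yy) = diag(-6x, 6(-y + 2)).
At (-1, 4): H = diag(6, -12).
The eigenvalues have opposite signs, so H is indefinite: a saddle point.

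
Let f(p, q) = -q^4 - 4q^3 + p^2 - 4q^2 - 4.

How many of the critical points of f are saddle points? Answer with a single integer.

f separates as a function of p plus a function of q, so ∇f=0 decouples.
∂f/∂p = 2p = 0 at p ∈ {0}; ∂f/∂q = -4q(q + 1)(q + 2) = 0 at q ∈ {-2, -1, 0}.
The Hessian is diagonal: diag(f_pp, f_qq). Second derivatives: f_pp(0)=2; f_qq(-2)=-8, f_qq(-1)=4, f_qq(0)=-8.
Saddle points occur where the two diagonal entries have opposite signs: (0, -2), (0, 0). Count: 2.

2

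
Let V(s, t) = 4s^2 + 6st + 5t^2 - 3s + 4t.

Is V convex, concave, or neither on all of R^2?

V is quadratic, so its Hessian is the constant matrix H = [[8, 6], [6, 10]].
det(H) = 44, tr(H) = 18.
det(H) > 0 and tr(H) > 0, so H is positive definite everywhere: convex.

convex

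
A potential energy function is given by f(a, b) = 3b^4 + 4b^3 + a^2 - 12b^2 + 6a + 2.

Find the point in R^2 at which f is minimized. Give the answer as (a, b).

(-3, -2)

f(a,b) separates as P(a) + Q(b) + 2, so its minimum is min P + min Q + 2.
P'(a) = 2a + 6 vanishes at a ∈ {-3}; Q'(b) = 12b(b - 1)(b + 2) vanishes at b ∈ {-2, 0, 1}.
Local minima of P (where P''>0): P(-3)=-9. Local minima of Q: Q(-2)=-32, Q(1)=-5.
So the global minimum of f is P(-3) + Q(-2) + 2 = -9 − 32 + 2 = -39, attained at (-3, -2).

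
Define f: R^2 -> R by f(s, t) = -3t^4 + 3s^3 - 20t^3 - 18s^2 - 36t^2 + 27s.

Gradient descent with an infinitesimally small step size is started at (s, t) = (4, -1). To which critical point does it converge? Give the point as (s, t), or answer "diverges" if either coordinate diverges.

f is separable, so gradient descent decouples: s follows -∂f/∂s, t follows -∂f/∂t.
∂f/∂s = 9(s - 3)(s - 1); at s=4 this is 27, so s decreases.
∂f/∂t = -12t(t + 2)(t + 3); at t=-1 this is 24, so t decreases.
s converges to its nearest critical value 3 (a local min of the s-part); t converges to -2. The iterate converges to (3, -2).

(3, -2)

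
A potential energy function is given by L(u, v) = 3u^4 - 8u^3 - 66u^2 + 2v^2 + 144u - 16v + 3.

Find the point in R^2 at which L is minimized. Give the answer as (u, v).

L(u,v) separates as P(u) + Q(v) + 3, so its minimum is min P + min Q + 3.
P'(u) = 12(u - 4)(u - 1)(u + 3) vanishes at u ∈ {-3, 1, 4}; Q'(v) = 4v - 16 vanishes at v ∈ {4}.
Local minima of P (where P''>0): P(-3)=-567, P(4)=-224. Local minima of Q: Q(4)=-32.
So the global minimum of L is P(-3) + Q(4) + 3 = -567 − 32 + 3 = -596, attained at (-3, 4).

(-3, 4)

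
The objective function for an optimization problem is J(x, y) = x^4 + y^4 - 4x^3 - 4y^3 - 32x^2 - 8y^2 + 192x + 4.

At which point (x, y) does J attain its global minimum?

(-4, 4)

J(x,y) separates as P(x) + Q(y) + 4, so its minimum is min P + min Q + 4.
P'(x) = 4(x - 4)(x - 3)(x + 4) vanishes at x ∈ {-4, 3, 4}; Q'(y) = 4y(y - 4)(y + 1) vanishes at y ∈ {-1, 0, 4}.
Local minima of P (where P''>0): P(-4)=-768, P(4)=256. Local minima of Q: Q(-1)=-3, Q(4)=-128.
So the global minimum of J is P(-4) + Q(4) + 4 = -768 − 128 + 4 = -892, attained at (-4, 4).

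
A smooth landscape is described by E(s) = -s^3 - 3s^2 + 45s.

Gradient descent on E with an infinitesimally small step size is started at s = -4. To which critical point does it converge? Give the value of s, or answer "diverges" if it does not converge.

-5

E'(s) = -3(s - 3)(s + 5), so E'(-4) = 21.
Gradient descent moves in the -E' direction, i.e. s is decreasing.
The nearest critical point in that direction is s = -5, where E'' = 24 > 0 (a local minimum). The iterate converges there.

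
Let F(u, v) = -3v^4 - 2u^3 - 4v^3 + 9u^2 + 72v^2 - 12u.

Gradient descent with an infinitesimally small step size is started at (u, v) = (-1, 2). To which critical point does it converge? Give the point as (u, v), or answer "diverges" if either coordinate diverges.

(1, 0)

F is separable, so gradient descent decouples: u follows -∂F/∂u, v follows -∂F/∂v.
∂F/∂u = -6(u - 2)(u - 1); at u=-1 this is -36, so u increases.
∂F/∂v = -12v(v - 3)(v + 4); at v=2 this is 144, so v decreases.
u converges to its nearest critical value 1 (a local min of the u-part); v converges to 0. The iterate converges to (1, 0).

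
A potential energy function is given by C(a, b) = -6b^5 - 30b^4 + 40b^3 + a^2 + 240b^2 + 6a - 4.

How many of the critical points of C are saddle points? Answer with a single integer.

2

C separates as a function of a plus a function of b, so ∇C=0 decouples.
∂C/∂a = 2(a + 3) = 0 at a ∈ {-3}; ∂C/∂b = -30b(b - 2)(b + 2)(b + 4) = 0 at b ∈ {-4, -2, 0, 2}.
The Hessian is diagonal: diag(C_aa, C_bb). Second derivatives: C_aa(-3)=2; C_bb(-4)=1440, C_bb(-2)=-480, C_bb(0)=480, C_bb(2)=-1440.
Saddle points occur where the two diagonal entries have opposite signs: (-3, -2), (-3, 2). Count: 2.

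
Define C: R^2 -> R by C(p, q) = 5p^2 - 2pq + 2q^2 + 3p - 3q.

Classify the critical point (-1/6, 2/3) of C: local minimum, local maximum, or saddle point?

The Hessian of C is constant: H = [[10, -2], [-2, 4]].
det(H) = 10·4 − (-2)² = 36.
det(H) > 0 and tr(H) = 14 > 0, so H is positive definite and the point is a local minimum.

local minimum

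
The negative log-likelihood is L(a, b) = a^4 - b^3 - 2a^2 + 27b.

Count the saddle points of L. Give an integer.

L separates as a function of a plus a function of b, so ∇L=0 decouples.
∂L/∂a = 4a(a - 1)(a + 1) = 0 at a ∈ {-1, 0, 1}; ∂L/∂b = -3(b - 3)(b + 3) = 0 at b ∈ {-3, 3}.
The Hessian is diagonal: diag(L_aa, L_bb). Second derivatives: L_aa(-1)=8, L_aa(0)=-4, L_aa(1)=8; L_bb(-3)=18, L_bb(3)=-18.
Saddle points occur where the two diagonal entries have opposite signs: (-1, 3), (0, -3), (1, 3). Count: 3.

3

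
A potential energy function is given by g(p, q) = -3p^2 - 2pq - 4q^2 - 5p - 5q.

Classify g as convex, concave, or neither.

concave

g is quadratic, so its Hessian is the constant matrix H = [[-6, -2], [-2, -8]].
det(H) = 44, tr(H) = -14.
det(H) > 0 and tr(H) < 0, so H is negative definite everywhere: concave.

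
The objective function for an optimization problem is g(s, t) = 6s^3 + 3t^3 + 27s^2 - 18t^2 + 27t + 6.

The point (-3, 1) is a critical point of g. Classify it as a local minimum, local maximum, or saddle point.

The mixed partial ∂²g/∂s∂t is 0, so the Hessian at any point is diag(g_ss, g_tt) = diag(18(2s + 3), 18(t - 2)).
At (-3, 1): H = diag(-54, -18).
Both eigenvalues are negative, so H is negative definite: a local maximum.

local maximum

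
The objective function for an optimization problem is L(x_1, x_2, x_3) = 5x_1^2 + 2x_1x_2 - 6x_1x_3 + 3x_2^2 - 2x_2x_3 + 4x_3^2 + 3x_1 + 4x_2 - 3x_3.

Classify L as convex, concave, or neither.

L is quadratic, so its Hessian is the constant matrix H = [[10, 2, -6], [2, 6, -2], [-6, -2, 8]].
Leading principal minors: 10, 56, 240.
All positive ⇒ H ≻ 0 ⇒ convex.

convex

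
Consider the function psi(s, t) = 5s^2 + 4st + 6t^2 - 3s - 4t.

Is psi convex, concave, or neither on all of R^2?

convex

psi is quadratic, so its Hessian is the constant matrix H = [[10, 4], [4, 12]].
det(H) = 104, tr(H) = 22.
det(H) > 0 and tr(H) > 0, so H is positive definite everywhere: convex.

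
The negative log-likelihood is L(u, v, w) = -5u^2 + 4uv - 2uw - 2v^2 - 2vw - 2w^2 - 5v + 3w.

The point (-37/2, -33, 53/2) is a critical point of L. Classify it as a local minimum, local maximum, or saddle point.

The Hessian is constant: H = [[-10, 4, -2], [4, -4, -2], [-2, -2, -4]].
Leading principal minors: Δ₁ = -10, Δ₂ = 24, Δ₃ = -8.
The minors alternate sign starting negative (−, +, −), so H is negative definite: a local maximum.

local maximum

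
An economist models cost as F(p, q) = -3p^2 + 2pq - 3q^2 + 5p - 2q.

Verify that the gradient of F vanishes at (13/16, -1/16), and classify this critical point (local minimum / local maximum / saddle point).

∇F = (-6p + 2q + 5, 2p - 6q - 2); substituting (13/16, -1/16) gives ∇F = (0, 0), so (13/16, -1/16) is indeed a critical point.
The Hessian of F is constant: H = [[-6, 2], [2, -6]].
det(H) = (-6)·(-6) − 2² = 32.
det(H) > 0 and tr(H) = -12 < 0, so H is negative definite and the point is a local maximum.

local maximum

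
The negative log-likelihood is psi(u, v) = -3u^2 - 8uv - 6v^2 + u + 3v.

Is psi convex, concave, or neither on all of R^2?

concave

psi is quadratic, so its Hessian is the constant matrix H = [[-6, -8], [-8, -12]].
det(H) = 8, tr(H) = -18.
det(H) > 0 and tr(H) < 0, so H is negative definite everywhere: concave.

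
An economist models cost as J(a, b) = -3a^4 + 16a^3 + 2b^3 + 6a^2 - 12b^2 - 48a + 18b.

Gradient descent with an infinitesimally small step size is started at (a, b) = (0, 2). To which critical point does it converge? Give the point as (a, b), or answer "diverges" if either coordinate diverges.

(1, 3)

J is separable, so gradient descent decouples: a follows -∂J/∂a, b follows -∂J/∂b.
∂J/∂a = -12(a - 4)(a - 1)(a + 1); at a=0 this is -48, so a increases.
∂J/∂b = 6(b - 3)(b - 1); at b=2 this is -6, so b increases.
a converges to its nearest critical value 1 (a local min of the a-part); b converges to 3. The iterate converges to (1, 3).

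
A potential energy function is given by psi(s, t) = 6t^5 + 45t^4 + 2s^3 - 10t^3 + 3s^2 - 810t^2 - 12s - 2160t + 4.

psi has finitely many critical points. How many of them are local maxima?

psi separates as a function of s plus a function of t, so ∇psi=0 decouples.
∂psi/∂s = 6(s - 1)(s + 2) = 0 at s ∈ {-2, 1}; ∂psi/∂t = 30(t - 3)(t + 2)(t + 3)(t + 4) = 0 at t ∈ {-4, -3, -2, 3}.
The Hessian is diagonal: diag(psi_ss, psi_tt). Second derivatives: psi_ss(-2)=-18, psi_ss(1)=18; psi_tt(-4)=-420, psi_tt(-3)=180, psi_tt(-2)=-300, psi_tt(3)=6300.
Local maxima occur where both diagonal entries negative: (-2, -4), (-2, -2). Count: 2.

2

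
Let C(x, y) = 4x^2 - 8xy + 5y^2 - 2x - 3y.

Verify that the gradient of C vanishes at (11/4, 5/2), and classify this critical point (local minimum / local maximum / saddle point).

local minimum

∇C = (8x - 8y - 2, -8x + 10y - 3); substituting (11/4, 5/2) gives ∇C = (0, 0), so (11/4, 5/2) is indeed a critical point.
The Hessian of C is constant: H = [[8, -8], [-8, 10]].
det(H) = 8·10 − (-8)² = 16.
det(H) > 0 and tr(H) = 18 > 0, so H is positive definite and the point is a local minimum.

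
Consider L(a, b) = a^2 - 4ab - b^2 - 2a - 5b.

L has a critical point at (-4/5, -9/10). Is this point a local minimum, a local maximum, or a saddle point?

saddle point

The Hessian of L is constant: H = [[2, -4], [-4, -2]].
det(H) = 2·(-2) − (-4)² = -20.
Since det(H) < 0, H is indefinite and the critical point is a saddle point.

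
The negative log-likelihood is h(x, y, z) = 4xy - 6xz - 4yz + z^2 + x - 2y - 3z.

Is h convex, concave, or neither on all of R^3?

h is quadratic, so its Hessian is the constant matrix H = [[0, 4, -6], [4, 0, -4], [-6, -4, 2]].
Leading principal minors: 0, -16, 160.
Neither pattern holds ⇒ H is indefinite ⇒ neither convex nor concave.

neither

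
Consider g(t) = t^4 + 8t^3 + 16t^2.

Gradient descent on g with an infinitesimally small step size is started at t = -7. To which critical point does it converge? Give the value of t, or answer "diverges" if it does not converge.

-4

g'(t) = 4t(t + 2)(t + 4), so g'(-7) = -420.
Gradient descent moves in the -g' direction, i.e. t is increasing.
The nearest critical point in that direction is t = -4, where g'' = 32 > 0 (a local minimum). The iterate converges there.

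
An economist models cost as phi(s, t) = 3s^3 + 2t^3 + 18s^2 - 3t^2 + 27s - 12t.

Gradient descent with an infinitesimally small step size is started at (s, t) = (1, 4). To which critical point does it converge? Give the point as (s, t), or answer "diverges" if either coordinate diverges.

(-1, 2)

phi is separable, so gradient descent decouples: s follows -∂phi/∂s, t follows -∂phi/∂t.
∂phi/∂s = 9(s + 1)(s + 3); at s=1 this is 72, so s decreases.
∂phi/∂t = 6(t - 2)(t + 1); at t=4 this is 60, so t decreases.
s converges to its nearest critical value -1 (a local min of the s-part); t converges to 2. The iterate converges to (-1, 2).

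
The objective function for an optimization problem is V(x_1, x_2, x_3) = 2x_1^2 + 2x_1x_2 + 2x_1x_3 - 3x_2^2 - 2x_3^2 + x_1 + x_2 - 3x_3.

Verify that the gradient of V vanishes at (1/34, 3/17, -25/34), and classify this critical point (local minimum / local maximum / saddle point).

saddle point

∇V = (4x_1 + 2x_2 + 2x_3 + 1, 2x_1 - 6x_2 + 1, 2x_1 - 4x_3 - 3); substituting (1/34, 3/17, -25/34) gives ∇V = (0, 0, 0), so (1/34, 3/17, -25/34) is indeed a critical point.
The Hessian is constant: H = [[4, 2, 2], [2, -6, 0], [2, 0, -4]].
Leading principal minors: Δ₁ = 4, Δ₂ = -28, Δ₃ = 136.
The minors fit neither the all-positive nor the alternating-sign pattern, so H is indefinite: a saddle point.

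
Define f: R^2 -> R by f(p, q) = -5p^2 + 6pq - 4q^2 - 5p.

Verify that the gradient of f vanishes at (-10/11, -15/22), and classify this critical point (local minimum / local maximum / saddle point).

∇f = (-10p + 6q - 5, 6p - 8q); substituting (-10/11, -15/22) gives ∇f = (0, 0), so (-10/11, -15/22) is indeed a critical point.
The Hessian of f is constant: H = [[-10, 6], [6, -8]].
det(H) = (-10)·(-8) − 6² = 44.
det(H) > 0 and tr(H) = -18 < 0, so H is negative definite and the point is a local maximum.

local maximum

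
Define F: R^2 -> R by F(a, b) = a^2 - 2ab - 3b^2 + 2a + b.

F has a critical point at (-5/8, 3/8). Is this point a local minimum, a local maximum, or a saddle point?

The Hessian of F is constant: H = [[2, -2], [-2, -6]].
det(H) = 2·(-6) − (-2)² = -16.
Since det(H) < 0, H is indefinite and the critical point is a saddle point.

saddle point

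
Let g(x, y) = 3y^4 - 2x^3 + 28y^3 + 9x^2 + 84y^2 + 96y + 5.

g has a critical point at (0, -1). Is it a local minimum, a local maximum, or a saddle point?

local minimum

The mixed partial ∂²g/∂x∂y is 0, so the Hessian at any point is diag(g_xx, g_yy) = diag(6(-2x + 3), 12(3y^2 + 14y + 14)).
At (0, -1): H = diag(18, 36).
Both eigenvalues are positive, so H is positive definite: a local minimum.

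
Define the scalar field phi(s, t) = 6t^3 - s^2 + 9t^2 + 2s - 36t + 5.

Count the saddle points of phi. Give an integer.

phi separates as a function of s plus a function of t, so ∇phi=0 decouples.
∂phi/∂s = -2(s - 1) = 0 at s ∈ {1}; ∂phi/∂t = 18(t - 1)(t + 2) = 0 at t ∈ {-2, 1}.
The Hessian is diagonal: diag(phi_ss, phi_tt). Second derivatives: phi_ss(1)=-2; phi_tt(-2)=-54, phi_tt(1)=54.
Saddle points occur where the two diagonal entries have opposite signs: (1, 1). Count: 1.

1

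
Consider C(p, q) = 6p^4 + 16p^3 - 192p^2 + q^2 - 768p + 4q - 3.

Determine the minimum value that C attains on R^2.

C(p,q) separates as A(p) + B(q) − 3, so its minimum is min A + min B − 3.
A'(p) = 24(p - 4)(p + 2)(p + 4) vanishes at p ∈ {-4, -2, 4}; B'(q) = 2q + 4 vanishes at q ∈ {-2}.
Local minima of A (where A''>0): A(-4)=512, A(4)=-3584. Local minima of B: B(-2)=-4.
So the global minimum of C is A(4) + B(-2) − 3 = -3584 − 4 − 3 = -3591, attained at (4, -2).

-3591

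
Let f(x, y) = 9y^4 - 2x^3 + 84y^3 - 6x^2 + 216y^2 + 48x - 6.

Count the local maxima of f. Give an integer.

1

f separates as a function of x plus a function of y, so ∇f=0 decouples.
∂f/∂x = -6(x - 2)(x + 4) = 0 at x ∈ {-4, 2}; ∂f/∂y = 36y(y + 3)(y + 4) = 0 at y ∈ {-4, -3, 0}.
The Hessian is diagonal: diag(f_xx, f_yy). Second derivatives: f_xx(-4)=36, f_xx(2)=-36; f_yy(-4)=144, f_yy(-3)=-108, f_yy(0)=432.
Local maxima occur where both diagonal entries negative: (2, -3). Count: 1.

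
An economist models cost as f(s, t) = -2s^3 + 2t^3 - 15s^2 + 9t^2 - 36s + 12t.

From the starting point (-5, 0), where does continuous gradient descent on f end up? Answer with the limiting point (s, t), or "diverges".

(-3, -1)

f is separable, so gradient descent decouples: s follows -∂f/∂s, t follows -∂f/∂t.
∂f/∂s = -6(s + 2)(s + 3); at s=-5 this is -36, so s increases.
∂f/∂t = 6(t + 1)(t + 2); at t=0 this is 12, so t decreases.
s converges to its nearest critical value -3 (a local min of the s-part); t converges to -1. The iterate converges to (-3, -1).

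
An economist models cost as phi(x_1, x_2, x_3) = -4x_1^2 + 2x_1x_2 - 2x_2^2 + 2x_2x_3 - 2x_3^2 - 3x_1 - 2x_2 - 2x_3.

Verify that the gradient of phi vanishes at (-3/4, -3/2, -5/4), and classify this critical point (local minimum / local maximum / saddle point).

local maximum

∇phi = (-8x_1 + 2x_2 - 3, 2x_1 - 4x_2 + 2x_3 - 2, 2x_2 - 4x_3 - 2); substituting (-3/4, -3/2, -5/4) gives ∇phi = (0, 0, 0), so (-3/4, -3/2, -5/4) is indeed a critical point.
The Hessian is constant: H = [[-8, 2, 0], [2, -4, 2], [0, 2, -4]].
Leading principal minors: Δ₁ = -8, Δ₂ = 28, Δ₃ = -80.
The minors alternate sign starting negative (−, +, −), so H is negative definite: a local maximum.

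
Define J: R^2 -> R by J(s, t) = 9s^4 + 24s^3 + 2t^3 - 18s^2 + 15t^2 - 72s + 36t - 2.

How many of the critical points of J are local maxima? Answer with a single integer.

1

J separates as a function of s plus a function of t, so ∇J=0 decouples.
∂J/∂s = 36(s - 1)(s + 1)(s + 2) = 0 at s ∈ {-2, -1, 1}; ∂J/∂t = 6(t + 2)(t + 3) = 0 at t ∈ {-3, -2}.
The Hessian is diagonal: diag(J_ss, J_tt). Second derivatives: J_ss(-2)=108, J_ss(-1)=-72, J_ss(1)=216; J_tt(-3)=-6, J_tt(-2)=6.
Local maxima occur where both diagonal entries negative: (-1, -3). Count: 1.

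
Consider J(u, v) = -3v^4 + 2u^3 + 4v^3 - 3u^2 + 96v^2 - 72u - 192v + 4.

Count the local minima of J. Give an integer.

J separates as a function of u plus a function of v, so ∇J=0 decouples.
∂J/∂u = 6(u - 4)(u + 3) = 0 at u ∈ {-3, 4}; ∂J/∂v = -12(v - 4)(v - 1)(v + 4) = 0 at v ∈ {-4, 1, 4}.
The Hessian is diagonal: diag(J_uu, J_vv). Second derivatives: J_uu(-3)=-42, J_uu(4)=42; J_vv(-4)=-480, J_vv(1)=180, J_vv(4)=-288.
Local minima occur where both diagonal entries positive: (4, 1). Count: 1.

1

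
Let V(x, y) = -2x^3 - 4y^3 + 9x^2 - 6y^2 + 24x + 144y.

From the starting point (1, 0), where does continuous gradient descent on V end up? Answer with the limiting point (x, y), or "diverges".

(-1, -4)

V is separable, so gradient descent decouples: x follows -∂V/∂x, y follows -∂V/∂y.
∂V/∂x = -6(x - 4)(x + 1); at x=1 this is 36, so x decreases.
∂V/∂y = -12(y - 3)(y + 4); at y=0 this is 144, so y decreases.
x converges to its nearest critical value -1 (a local min of the x-part); y converges to -4. The iterate converges to (-1, -4).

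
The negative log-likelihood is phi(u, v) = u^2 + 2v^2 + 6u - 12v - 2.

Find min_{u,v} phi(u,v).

-29

phi(u,v) separates as P(u) + Q(v) − 2, so its minimum is min P + min Q − 2.
P'(u) = 2u + 6 vanishes at u ∈ {-3}; Q'(v) = 4v - 12 vanishes at v ∈ {3}.
Local minima of P (where P''>0): P(-3)=-9. Local minima of Q: Q(3)=-18.
So the global minimum of phi is P(-3) + Q(3) − 2 = -9 − 18 − 2 = -29, attained at (-3, 3).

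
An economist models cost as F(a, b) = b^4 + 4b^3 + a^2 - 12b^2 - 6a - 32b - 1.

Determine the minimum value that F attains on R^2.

-74

F(a,b) separates as P(a) + Q(b) − 1, so its minimum is min P + min Q − 1.
P'(a) = 2a - 6 vanishes at a ∈ {3}; Q'(b) = 4(b - 2)(b + 1)(b + 4) vanishes at b ∈ {-4, -1, 2}.
Local minima of P (where P''>0): P(3)=-9. Local minima of Q: Q(-4)=-64, Q(2)=-64.
So the global minimum of F is P(3) + Q(-4) − 1 = -9 − 64 − 1 = -74, attained at (3, -4).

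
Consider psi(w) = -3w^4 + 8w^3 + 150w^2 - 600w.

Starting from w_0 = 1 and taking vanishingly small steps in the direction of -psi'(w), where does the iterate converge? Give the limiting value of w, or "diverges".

2

psi'(w) = -12(w - 5)(w - 2)(w + 5), so psi'(1) = -288.
Gradient descent moves in the -psi' direction, i.e. w is increasing.
The nearest critical point in that direction is w = 2, where psi'' = 252 > 0 (a local minimum). The iterate converges there.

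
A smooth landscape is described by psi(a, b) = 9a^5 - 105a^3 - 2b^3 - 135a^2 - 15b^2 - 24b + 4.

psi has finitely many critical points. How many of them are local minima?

psi separates as a function of a plus a function of b, so ∇psi=0 decouples.
∂psi/∂a = 45a(a - 3)(a + 1)(a + 2) = 0 at a ∈ {-2, -1, 0, 3}; ∂psi/∂b = -6(b + 1)(b + 4) = 0 at b ∈ {-4, -1}.
The Hessian is diagonal: diag(psi_aa, psi_bb). Second derivatives: psi_aa(-2)=-450, psi_aa(-1)=180, psi_aa(0)=-270, psi_aa(3)=2700; psi_bb(-4)=18, psi_bb(-1)=-18.
Local minima occur where both diagonal entries positive: (-1, -4), (3, -4). Count: 2.

2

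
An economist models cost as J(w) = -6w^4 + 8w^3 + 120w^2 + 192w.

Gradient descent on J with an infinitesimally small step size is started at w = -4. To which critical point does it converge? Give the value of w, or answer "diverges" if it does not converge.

J'(w) = -24(w - 4)(w + 1)(w + 2), so J'(-4) = 1152.
Gradient descent moves in the -J' direction, i.e. w is decreasing.
There is no critical point below w=-4, and J' keeps the same sign, so the iterate runs off to −∞.

diverges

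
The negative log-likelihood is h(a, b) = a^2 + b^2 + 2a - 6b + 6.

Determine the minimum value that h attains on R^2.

-4

h(a,b) separates as P(a) + Q(b) + 6, so its minimum is min P + min Q + 6.
P'(a) = 2a + 2 vanishes at a ∈ {-1}; Q'(b) = 2b - 6 vanishes at b ∈ {3}.
Local minima of P (where P''>0): P(-1)=-1. Local minima of Q: Q(3)=-9.
So the global minimum of h is P(-1) + Q(3) + 6 = -1 − 9 + 6 = -4, attained at (-1, 3).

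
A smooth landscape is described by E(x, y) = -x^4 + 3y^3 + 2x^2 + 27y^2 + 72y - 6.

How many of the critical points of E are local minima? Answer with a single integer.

1

E separates as a function of x plus a function of y, so ∇E=0 decouples.
∂E/∂x = -4x(x - 1)(x + 1) = 0 at x ∈ {-1, 0, 1}; ∂E/∂y = 9(y + 2)(y + 4) = 0 at y ∈ {-4, -2}.
The Hessian is diagonal: diag(E_xx, E_yy). Second derivatives: E_xx(-1)=-8, E_xx(0)=4, E_xx(1)=-8; E_yy(-4)=-18, E_yy(-2)=18.
Local minima occur where both diagonal entries positive: (0, -2). Count: 1.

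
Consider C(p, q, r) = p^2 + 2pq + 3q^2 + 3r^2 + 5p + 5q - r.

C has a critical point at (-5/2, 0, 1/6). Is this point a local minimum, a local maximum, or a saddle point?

local minimum

The Hessian is constant: H = [[2, 2, 0], [2, 6, 0], [0, 0, 6]].
Leading principal minors: Δ₁ = 2, Δ₂ = 8, Δ₃ = 48.
All leading minors are positive, so H is positive definite: a local minimum.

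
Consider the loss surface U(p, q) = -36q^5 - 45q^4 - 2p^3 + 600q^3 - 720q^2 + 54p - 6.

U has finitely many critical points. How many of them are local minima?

2

U separates as a function of p plus a function of q, so ∇U=0 decouples.
∂U/∂p = -6(p - 3)(p + 3) = 0 at p ∈ {-3, 3}; ∂U/∂q = -180q(q - 2)(q - 1)(q + 4) = 0 at q ∈ {-4, 0, 1, 2}.
The Hessian is diagonal: diag(U_pp, U_qq). Second derivatives: U_pp(-3)=36, U_pp(3)=-36; U_qq(-4)=21600, U_qq(0)=-1440, U_qq(1)=900, U_qq(2)=-2160.
Local minima occur where both diagonal entries positive: (-3, -4), (-3, 1). Count: 2.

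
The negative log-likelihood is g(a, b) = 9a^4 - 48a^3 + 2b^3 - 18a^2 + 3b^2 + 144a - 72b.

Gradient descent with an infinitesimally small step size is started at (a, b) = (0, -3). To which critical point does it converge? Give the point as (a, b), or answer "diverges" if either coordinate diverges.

(-1, 3)

g is separable, so gradient descent decouples: a follows -∂g/∂a, b follows -∂g/∂b.
∂g/∂a = 36(a - 4)(a - 1)(a + 1); at a=0 this is 144, so a decreases.
∂g/∂b = 6(b - 3)(b + 4); at b=-3 this is -36, so b increases.
a converges to its nearest critical value -1 (a local min of the a-part); b converges to 3. The iterate converges to (-1, 3).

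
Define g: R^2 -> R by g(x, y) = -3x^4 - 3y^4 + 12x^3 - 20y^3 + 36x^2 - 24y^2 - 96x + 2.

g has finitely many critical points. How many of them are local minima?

1

g separates as a function of x plus a function of y, so ∇g=0 decouples.
∂g/∂x = -12(x - 4)(x - 1)(x + 2) = 0 at x ∈ {-2, 1, 4}; ∂g/∂y = -12y(y + 1)(y + 4) = 0 at y ∈ {-4, -1, 0}.
The Hessian is diagonal: diag(g_xx, g_yy). Second derivatives: g_xx(-2)=-216, g_xx(1)=108, g_xx(4)=-216; g_yy(-4)=-144, g_yy(-1)=36, g_yy(0)=-48.
Local minima occur where both diagonal entries positive: (1, -1). Count: 1.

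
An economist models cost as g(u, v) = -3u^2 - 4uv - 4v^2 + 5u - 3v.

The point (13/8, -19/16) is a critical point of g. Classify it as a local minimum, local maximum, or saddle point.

local maximum

The Hessian of g is constant: H = [[-6, -4], [-4, -8]].
det(H) = (-6)·(-8) − (-4)² = 32.
det(H) > 0 and tr(H) = -14 < 0, so H is negative definite and the point is a local maximum.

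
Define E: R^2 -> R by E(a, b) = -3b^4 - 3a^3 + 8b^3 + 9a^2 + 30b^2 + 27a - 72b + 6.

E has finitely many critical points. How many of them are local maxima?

E separates as a function of a plus a function of b, so ∇E=0 decouples.
∂E/∂a = -9(a - 3)(a + 1) = 0 at a ∈ {-1, 3}; ∂E/∂b = -12(b - 3)(b - 1)(b + 2) = 0 at b ∈ {-2, 1, 3}.
The Hessian is diagonal: diag(E_aa, E_bb). Second derivatives: E_aa(-1)=36, E_aa(3)=-36; E_bb(-2)=-180, E_bb(1)=72, E_bb(3)=-120.
Local maxima occur where both diagonal entries negative: (3, -2), (3, 3). Count: 2.

2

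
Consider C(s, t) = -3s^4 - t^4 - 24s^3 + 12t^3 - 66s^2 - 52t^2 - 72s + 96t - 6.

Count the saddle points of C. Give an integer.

C separates as a function of s plus a function of t, so ∇C=0 decouples.
∂C/∂s = -12(s + 1)(s + 2)(s + 3) = 0 at s ∈ {-3, -2, -1}; ∂C/∂t = -4(t - 4)(t - 3)(t - 2) = 0 at t ∈ {2, 3, 4}.
The Hessian is diagonal: diag(C_ss, C_tt). Second derivatives: C_ss(-3)=-24, C_ss(-2)=12, C_ss(-1)=-24; C_tt(2)=-8, C_tt(3)=4, C_tt(4)=-8.
Saddle points occur where the two diagonal entries have opposite signs: (-3, 3), (-2, 2), (-2, 4), (-1, 3). Count: 4.

4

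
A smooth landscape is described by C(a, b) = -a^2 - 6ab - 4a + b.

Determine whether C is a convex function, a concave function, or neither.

C is quadratic, so its Hessian is the constant matrix H = [[-2, -6], [-6, 0]].
det(H) = -36, tr(H) = -2.
det(H) < 0, so H is indefinite: neither convex nor concave.

neither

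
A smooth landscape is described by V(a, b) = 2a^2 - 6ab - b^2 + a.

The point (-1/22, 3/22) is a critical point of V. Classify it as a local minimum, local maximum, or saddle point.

The Hessian of V is constant: H = [[4, -6], [-6, -2]].
det(H) = 4·(-2) − (-6)² = -44.
Since det(H) < 0, H is indefinite and the critical point is a saddle point.

saddle point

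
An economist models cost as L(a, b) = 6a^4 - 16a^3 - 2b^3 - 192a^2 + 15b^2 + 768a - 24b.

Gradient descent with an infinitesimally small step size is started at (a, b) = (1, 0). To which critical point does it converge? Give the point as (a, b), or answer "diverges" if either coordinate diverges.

L is separable, so gradient descent decouples: a follows -∂L/∂a, b follows -∂L/∂b.
∂L/∂a = 24(a - 4)(a - 2)(a + 4); at a=1 this is 360, so a decreases.
∂L/∂b = -6(b - 4)(b - 1); at b=0 this is -24, so b increases.
a converges to its nearest critical value -4 (a local min of the a-part); b converges to 1. The iterate converges to (-4, 1).

(-4, 1)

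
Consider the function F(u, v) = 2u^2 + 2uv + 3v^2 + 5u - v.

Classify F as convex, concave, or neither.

F is quadratic, so its Hessian is the constant matrix H = [[4, 2], [2, 6]].
det(H) = 20, tr(H) = 10.
det(H) > 0 and tr(H) > 0, so H is positive definite everywhere: convex.

convex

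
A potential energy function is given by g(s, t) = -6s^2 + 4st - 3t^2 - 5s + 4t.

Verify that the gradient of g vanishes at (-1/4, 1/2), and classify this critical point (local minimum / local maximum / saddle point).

∇g = (-12s + 4t - 5, 4s - 6t + 4); substituting (-1/4, 1/2) gives ∇g = (0, 0), so (-1/4, 1/2) is indeed a critical point.
The Hessian of g is constant: H = [[-12, 4], [4, -6]].
det(H) = (-12)·(-6) − 4² = 56.
det(H) > 0 and tr(H) = -18 < 0, so H is negative definite and the point is a local maximum.

local maximum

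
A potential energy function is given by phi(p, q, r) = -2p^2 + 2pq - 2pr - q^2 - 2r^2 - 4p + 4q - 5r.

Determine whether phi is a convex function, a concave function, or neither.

concave

phi is quadratic, so its Hessian is the constant matrix H = [[-4, 2, -2], [2, -2, 0], [-2, 0, -4]].
Leading principal minors: -4, 4, -8.
Signs alternate −, +, − ⇒ H ≺ 0 ⇒ concave.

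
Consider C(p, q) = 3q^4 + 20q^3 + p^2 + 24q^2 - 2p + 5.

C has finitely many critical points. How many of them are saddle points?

C separates as a function of p plus a function of q, so ∇C=0 decouples.
∂C/∂p = 2(p - 1) = 0 at p ∈ {1}; ∂C/∂q = 12q(q + 1)(q + 4) = 0 at q ∈ {-4, -1, 0}.
The Hessian is diagonal: diag(C_pp, C_qq). Second derivatives: C_pp(1)=2; C_qq(-4)=144, C_qq(-1)=-36, C_qq(0)=48.
Saddle points occur where the two diagonal entries have opposite signs: (1, -1). Count: 1.

1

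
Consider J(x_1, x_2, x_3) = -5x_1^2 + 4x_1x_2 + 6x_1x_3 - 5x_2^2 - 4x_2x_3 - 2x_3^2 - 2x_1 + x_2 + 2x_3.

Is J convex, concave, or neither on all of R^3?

concave

J is quadratic, so its Hessian is the constant matrix H = [[-10, 4, 6], [4, -10, -4], [6, -4, -4]].
Leading principal minors: -10, 84, -8.
Signs alternate −, +, − ⇒ H ≺ 0 ⇒ concave.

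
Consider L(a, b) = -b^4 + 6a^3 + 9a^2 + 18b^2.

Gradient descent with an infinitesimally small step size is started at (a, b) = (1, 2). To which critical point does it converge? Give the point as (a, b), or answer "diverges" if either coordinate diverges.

(0, 0)

L is separable, so gradient descent decouples: a follows -∂L/∂a, b follows -∂L/∂b.
∂L/∂a = 18a(a + 1); at a=1 this is 36, so a decreases.
∂L/∂b = -4b(b - 3)(b + 3); at b=2 this is 40, so b decreases.
a converges to its nearest critical value 0 (a local min of the a-part); b converges to 0. The iterate converges to (0, 0).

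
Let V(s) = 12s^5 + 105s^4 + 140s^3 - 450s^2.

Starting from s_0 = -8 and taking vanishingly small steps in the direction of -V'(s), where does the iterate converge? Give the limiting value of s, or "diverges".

V'(s) = 60s(s - 1)(s + 3)(s + 5), so V'(-8) = 64800.
Gradient descent moves in the -V' direction, i.e. s is decreasing.
There is no critical point below s=-8, and V' keeps the same sign, so the iterate runs off to −∞.

diverges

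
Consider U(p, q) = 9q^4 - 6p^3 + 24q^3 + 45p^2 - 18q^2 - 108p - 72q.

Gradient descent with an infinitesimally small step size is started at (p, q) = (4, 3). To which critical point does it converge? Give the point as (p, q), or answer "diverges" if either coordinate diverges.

U is separable, so gradient descent decouples: p follows -∂U/∂p, q follows -∂U/∂q.
∂U/∂p = -18(p - 3)(p - 2); at p=4 this is -36, so p increases.
∂U/∂q = 36(q - 1)(q + 1)(q + 2); at q=3 this is 1440, so q decreases.
The p-coordinate has no critical point in that direction and runs off to infinity.

diverges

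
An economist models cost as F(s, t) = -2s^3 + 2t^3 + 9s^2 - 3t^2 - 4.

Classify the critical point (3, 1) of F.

saddle point

The mixed partial ∂²F/∂s∂t is 0, so the Hessian at any point is diag(F_ss, F_tt) = diag(6(-2s + 3), 6(2t - 1)).
At (3, 1): H = diag(-18, 6).
The eigenvalues have opposite signs, so H is indefinite: a saddle point.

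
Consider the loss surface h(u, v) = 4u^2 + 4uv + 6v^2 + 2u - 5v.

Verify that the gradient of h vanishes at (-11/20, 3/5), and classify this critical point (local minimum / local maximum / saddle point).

local minimum

∇h = (8u + 4v + 2, 4u + 12v - 5); substituting (-11/20, 3/5) gives ∇h = (0, 0), so (-11/20, 3/5) is indeed a critical point.
The Hessian of h is constant: H = [[8, 4], [4, 12]].
det(H) = 8·12 − 4² = 80.
det(H) > 0 and tr(H) = 20 > 0, so H is positive definite and the point is a local minimum.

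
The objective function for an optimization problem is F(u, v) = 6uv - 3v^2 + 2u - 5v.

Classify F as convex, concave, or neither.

neither

F is quadratic, so its Hessian is the constant matrix H = [[0, 6], [6, -6]].
det(H) = -36, tr(H) = -6.
det(H) < 0, so H is indefinite: neither convex nor concave.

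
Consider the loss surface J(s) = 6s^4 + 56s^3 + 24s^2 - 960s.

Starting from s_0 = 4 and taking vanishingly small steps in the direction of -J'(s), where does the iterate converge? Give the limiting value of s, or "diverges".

2

J'(s) = 24(s - 2)(s + 4)(s + 5), so J'(4) = 3456.
Gradient descent moves in the -J' direction, i.e. s is decreasing.
The nearest critical point in that direction is s = 2, where J'' = 1008 > 0 (a local minimum). The iterate converges there.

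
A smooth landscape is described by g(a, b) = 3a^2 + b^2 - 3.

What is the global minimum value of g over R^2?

g(a,b) separates as P(a) + Q(b) − 3, so its minimum is min P + min Q − 3.
P'(a) = 6a vanishes at a ∈ {0}; Q'(b) = 2b vanishes at b ∈ {0}.
Local minima of P (where P''>0): P(0)=0. Local minima of Q: Q(0)=0.
So the global minimum of g is P(0) + Q(0) − 3 = 0 + 0 − 3 = -3, attained at (0, 0).

-3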